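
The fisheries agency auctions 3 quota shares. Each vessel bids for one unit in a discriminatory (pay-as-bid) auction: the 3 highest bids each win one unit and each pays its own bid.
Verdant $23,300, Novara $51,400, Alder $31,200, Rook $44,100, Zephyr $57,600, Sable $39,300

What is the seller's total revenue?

Total revenue: $153,100

Sorting: 57,600 (Zephyr), 51,400 (Novara), 44,100 (Rook), 39,300 (Sable), 31,200 (Alder), …
Winners (3 units): Zephyr, Novara, Rook.
Total revenue = 57,600 + 51,400 + 44,100 = $153,100.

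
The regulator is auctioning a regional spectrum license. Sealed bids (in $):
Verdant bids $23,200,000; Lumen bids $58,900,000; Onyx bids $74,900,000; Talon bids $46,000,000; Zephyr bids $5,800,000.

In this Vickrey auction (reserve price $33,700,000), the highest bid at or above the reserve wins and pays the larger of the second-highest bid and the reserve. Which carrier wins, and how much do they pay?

Onyx pays $58,900,000

Rule: the highest bid at or above the reserve wins and pays the larger of the second-highest bid and the reserve.
Sorting bids: 74,900,000 (Onyx) > 58,900,000 (Lumen) > 46,000,000 (Talon) > 23,200,000 (Verdant) > 5,800,000 (Zephyr)
Onyx has the top bid at or above the reserve ($74,900,000).
Second-highest bid $58,900,000 exceeds the reserve $33,700,000 → payment $58,900,000.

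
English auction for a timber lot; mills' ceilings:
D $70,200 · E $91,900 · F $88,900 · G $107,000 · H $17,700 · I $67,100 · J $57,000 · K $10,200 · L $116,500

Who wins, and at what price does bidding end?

Rule: the price rises until one bidder remains; the winner pays the price at which the last rival dropped out.
Limits in order: 116,500 (L) > 107,000 (G) > 91,900 (E) > 88,900 (F) > 70,200 (D) > 67,100 (I) > …
Once the price passes $107,000, only L is left; the hammer falls at G's limit of $107,000.

L wins at $107,000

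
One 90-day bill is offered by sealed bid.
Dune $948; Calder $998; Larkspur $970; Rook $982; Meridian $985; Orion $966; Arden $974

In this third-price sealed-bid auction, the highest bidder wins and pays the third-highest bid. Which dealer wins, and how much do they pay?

Calder pays $982

Third-price sealed-bid auction: the highest bidder wins and pays the third-highest bid.
Sorting bids: 998 (Calder) > 985 (Meridian) > 982 (Rook) > 974 (Arden) > 970 (Larkspur) > 966 (Orion) > …
Calder wins; payment is bid #3 in the ranking = $982.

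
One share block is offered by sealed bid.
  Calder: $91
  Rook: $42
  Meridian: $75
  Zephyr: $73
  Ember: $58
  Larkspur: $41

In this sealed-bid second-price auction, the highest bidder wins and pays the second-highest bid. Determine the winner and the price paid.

Calder pays $75

Sealed-bid second-price auction: the highest bidder wins and pays the second-highest bid.
Bids in order: 91 (Calder) > 75 (Meridian) > 73 (Zephyr) > 58 (Ember) > 42 (Rook) > 41 (Larkspur)
Calder wins with the highest bid; price is set by the runner-up at $75.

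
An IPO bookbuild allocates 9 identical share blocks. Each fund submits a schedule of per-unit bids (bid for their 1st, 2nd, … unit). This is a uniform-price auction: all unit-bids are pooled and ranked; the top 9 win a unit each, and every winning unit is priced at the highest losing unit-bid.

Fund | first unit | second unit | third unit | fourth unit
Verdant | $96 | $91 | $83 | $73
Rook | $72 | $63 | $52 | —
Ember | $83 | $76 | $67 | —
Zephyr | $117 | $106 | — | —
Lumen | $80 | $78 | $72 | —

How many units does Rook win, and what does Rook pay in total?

Rook: 0 units, pays $0

Pooled unit-bids ranked (top 9): 117 (Zephyr-1), 106 (Zephyr-2), 96 (Verdant-1), 91 (Verdant-2), 83 (Verdant-3), 83 (Ember-1), 80 (Lumen-1), 78 (Lumen-2), 76 (Ember-2)
The (k+1)-th unit-bid is $73.
Rook wins 0 unit(s) at $73 each.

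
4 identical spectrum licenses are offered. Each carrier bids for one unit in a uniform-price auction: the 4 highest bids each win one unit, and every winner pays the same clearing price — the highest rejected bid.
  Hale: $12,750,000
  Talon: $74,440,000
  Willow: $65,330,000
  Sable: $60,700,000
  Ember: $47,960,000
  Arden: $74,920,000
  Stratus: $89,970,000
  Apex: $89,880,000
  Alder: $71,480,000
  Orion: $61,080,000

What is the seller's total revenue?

Ordering the bids: 89,970,000 (Stratus), 89,880,000 (Apex), 74,920,000 (Arden), 74,440,000 (Talon), 71,480,000 (Alder), 65,330,000 (Willow), …
The 4 highest are Stratus, Apex, Arden, Talon.
Highest unsuccessful bid: $71,480,000 → clearing price.
Total revenue = 4 × $71,480,000 = $285,920,000.

Total revenue: $285,920,000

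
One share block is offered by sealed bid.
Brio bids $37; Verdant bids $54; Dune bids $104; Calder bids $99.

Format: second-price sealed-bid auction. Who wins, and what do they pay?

Bids in order: 104 (Dune) > 99 (Calder) > 54 (Verdant) > 37 (Brio)
Second-price: Dune pays Calder's bid of $99.

Dune pays $99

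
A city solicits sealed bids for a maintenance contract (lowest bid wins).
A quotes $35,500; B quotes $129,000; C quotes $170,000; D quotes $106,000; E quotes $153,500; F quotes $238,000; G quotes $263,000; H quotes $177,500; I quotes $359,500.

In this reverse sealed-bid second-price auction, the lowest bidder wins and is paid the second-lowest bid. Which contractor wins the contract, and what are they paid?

Bids ranked: 35,500 (A) < 106,000 (D) < 129,000 (B) < 153,500 (E) < 170,000 (C) < 177,500 (H) < …
A is lowest; is paid the second-lowest bid, $106,000.

A is paid $106,000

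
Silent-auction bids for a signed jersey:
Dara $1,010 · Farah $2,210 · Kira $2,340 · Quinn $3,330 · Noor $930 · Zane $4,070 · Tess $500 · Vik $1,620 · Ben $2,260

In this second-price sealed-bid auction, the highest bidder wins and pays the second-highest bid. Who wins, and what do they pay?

Zane pays $3,330

Bids in order: 4,070 (Zane) > 3,330 (Quinn) > 2,340 (Kira) > 2,260 (Ben) > 2,210 (Farah) > 1,620 (Vik) > …
Zane wins with the highest bid; price is set by the runner-up at $3,330.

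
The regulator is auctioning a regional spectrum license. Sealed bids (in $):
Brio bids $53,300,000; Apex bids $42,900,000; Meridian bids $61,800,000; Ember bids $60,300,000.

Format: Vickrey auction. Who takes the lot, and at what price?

Bids ranked: 61,800,000 (Meridian) > 60,300,000 (Ember) > 53,300,000 (Brio) > 42,900,000 (Apex)
Second-price: Meridian pays Ember's bid of $60,300,000.

Meridian pays $60,300,000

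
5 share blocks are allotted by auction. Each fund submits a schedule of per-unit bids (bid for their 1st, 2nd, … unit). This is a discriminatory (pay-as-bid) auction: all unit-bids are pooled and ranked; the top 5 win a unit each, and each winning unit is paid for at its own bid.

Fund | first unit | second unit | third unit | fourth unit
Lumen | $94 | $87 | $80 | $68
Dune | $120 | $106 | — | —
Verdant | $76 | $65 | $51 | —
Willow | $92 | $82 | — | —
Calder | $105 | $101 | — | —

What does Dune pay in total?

Dune pays $226

Pooled unit-bids ranked (top 5): 120 (Dune-1), 106 (Dune-2), 105 (Calder-1), 101 (Calder-2), 94 (Lumen-1)
Next rejected bid: $92 (not a price — pay-as-bid).
Dune's winning unit-bids: 120 + 106 = $226.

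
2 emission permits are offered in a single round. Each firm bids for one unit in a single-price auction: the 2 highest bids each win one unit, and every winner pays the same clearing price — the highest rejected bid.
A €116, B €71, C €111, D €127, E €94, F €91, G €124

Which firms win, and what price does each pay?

Sorting: 127 (D), 124 (G), 116 (A), 111 (C), …
Winners (2 units): D, G.
Highest unsuccessful bid: €116 → clearing price.

D, G; each pays €116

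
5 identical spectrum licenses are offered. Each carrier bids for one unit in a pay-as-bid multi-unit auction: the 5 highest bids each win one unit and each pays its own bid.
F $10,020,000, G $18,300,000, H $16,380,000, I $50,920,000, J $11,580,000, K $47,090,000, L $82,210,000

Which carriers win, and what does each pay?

Ordering the bids: 82,210,000 (L), 50,920,000 (I), 47,090,000 (K), 18,300,000 (G), 16,380,000 (H), 11,580,000 (J), 10,020,000 (F)
Top 5: L, I, K, G, H.
Each winner pays its own bid: L $82,210,000, I $50,920,000, K $47,090,000, G $18,300,000, H $16,380,000.

L $82,210,000, I $50,920,000, K $47,090,000, G $18,300,000, H $16,380,000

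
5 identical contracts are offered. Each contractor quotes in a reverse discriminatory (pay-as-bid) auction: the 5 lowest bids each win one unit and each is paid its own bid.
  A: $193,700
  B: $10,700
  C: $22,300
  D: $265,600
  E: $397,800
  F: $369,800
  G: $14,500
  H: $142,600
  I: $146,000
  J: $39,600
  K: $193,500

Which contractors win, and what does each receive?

Sorting: 10,700 (B), 14,500 (G), 22,300 (C), 39,600 (J), 142,600 (H), 146,000 (I), 193,500 (K), …
The 5 lowest are B, G, C, J, H.
Each winner is paid its own bid: B $10,700, G $14,500, C $22,300, J $39,600, H $142,600.

B $10,700, G $14,500, C $22,300, J $39,600, H $142,600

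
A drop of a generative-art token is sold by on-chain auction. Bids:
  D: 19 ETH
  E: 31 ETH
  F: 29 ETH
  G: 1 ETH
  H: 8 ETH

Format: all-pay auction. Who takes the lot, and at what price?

E pays 31 ETH

Bids ranked: 31 (E) > 29 (F) > 19 (D) > 8 (H) > 1 (G)
E is highest and takes the item; every bidder forfeits their bid.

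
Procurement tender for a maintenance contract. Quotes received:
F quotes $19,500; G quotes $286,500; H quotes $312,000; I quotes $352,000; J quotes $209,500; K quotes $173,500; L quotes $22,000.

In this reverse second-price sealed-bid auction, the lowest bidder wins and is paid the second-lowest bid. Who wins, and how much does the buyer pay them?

Rule: the lowest bidder wins and is paid the second-lowest bid.
Bids ranked: 19,500 (F) < 22,000 (L) < 173,500 (K) < 209,500 (J) < 286,500 (G) < 312,000 (H) < …
F wins with the lowest bid; price is set by the runner-up at $22,000.

F is paid $22,000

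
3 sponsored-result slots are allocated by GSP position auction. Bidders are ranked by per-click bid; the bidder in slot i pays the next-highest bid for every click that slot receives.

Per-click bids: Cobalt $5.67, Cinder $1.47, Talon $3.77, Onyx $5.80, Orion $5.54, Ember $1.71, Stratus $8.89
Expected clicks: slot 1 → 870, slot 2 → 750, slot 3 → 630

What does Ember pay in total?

Per-click bids in order: $8.89 (Stratus) > $5.80 (Onyx) > $5.67 (Cobalt) > $5.54 (Orion) > …
Ember ranks below slot 3 → no slot, pays nothing.

Ember pays $0.00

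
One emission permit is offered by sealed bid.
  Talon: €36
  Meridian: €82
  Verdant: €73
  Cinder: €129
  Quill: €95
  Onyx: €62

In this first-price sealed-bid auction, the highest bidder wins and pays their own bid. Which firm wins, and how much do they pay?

First-price sealed-bid auction: the highest bidder wins and pays their own bid.
Bids in order: 129 (Cinder) > 95 (Quill) > 82 (Meridian) > 73 (Verdant) > 62 (Onyx) > 36 (Talon)
Cinder has the highest bid and pays exactly that: €129.

Cinder pays €129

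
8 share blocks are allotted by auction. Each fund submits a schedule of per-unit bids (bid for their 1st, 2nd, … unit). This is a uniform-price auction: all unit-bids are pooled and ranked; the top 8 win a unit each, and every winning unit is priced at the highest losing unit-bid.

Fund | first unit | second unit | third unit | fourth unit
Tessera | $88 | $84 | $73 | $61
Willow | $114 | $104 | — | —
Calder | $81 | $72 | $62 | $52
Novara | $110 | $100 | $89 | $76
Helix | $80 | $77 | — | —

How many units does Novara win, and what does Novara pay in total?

Novara: 3 units, pays $240

Pooled unit-bids ranked (top 8): 114 (Willow-1), 110 (Novara-1), 104 (Willow-2), 100 (Novara-2), 89 (Novara-3), 88 (Tessera-1), 84 (Tessera-2), 81 (Calder-1)
The (k+1)-th unit-bid is $80.
Novara wins 3 unit(s) at $80 each.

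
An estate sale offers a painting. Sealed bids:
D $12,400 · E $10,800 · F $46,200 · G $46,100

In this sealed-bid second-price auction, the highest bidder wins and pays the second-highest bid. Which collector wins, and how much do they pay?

F pays $46,100

Sealed-bid second-price auction: the highest bidder wins and pays the second-highest bid.
Sorting bids: 46,200 (F) > 46,100 (G) > 12,400 (D) > 10,800 (E)
Second-price: F pays G's bid of $46,100.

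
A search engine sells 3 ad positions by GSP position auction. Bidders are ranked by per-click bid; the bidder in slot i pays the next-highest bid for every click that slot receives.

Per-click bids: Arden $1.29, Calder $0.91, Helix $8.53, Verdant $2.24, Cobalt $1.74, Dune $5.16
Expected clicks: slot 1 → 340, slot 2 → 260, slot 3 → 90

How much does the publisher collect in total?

Per-click bids in order: $8.53 (Helix) > $5.16 (Dune) > $2.24 (Verdant) > $1.74 (Cobalt) > …
Slot 1: Helix pays $5.16 × 340 = $1754.40
Slot 2: Dune pays $2.24 × 260 = $582.40
Slot 3: Verdant pays $1.74 × 90 = $156.60
Total = $2493.40

Total revenue: $2493.40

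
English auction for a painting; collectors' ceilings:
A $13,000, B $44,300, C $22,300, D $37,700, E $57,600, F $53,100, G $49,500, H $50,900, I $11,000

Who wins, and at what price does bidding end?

Limits ranked: 57,600 (E) > 53,100 (F) > 50,900 (H) > 49,500 (G) > 44,300 (B) > 37,700 (D) > …
Bidding ends when F exits at $53,100; E takes it.

E wins at $53,100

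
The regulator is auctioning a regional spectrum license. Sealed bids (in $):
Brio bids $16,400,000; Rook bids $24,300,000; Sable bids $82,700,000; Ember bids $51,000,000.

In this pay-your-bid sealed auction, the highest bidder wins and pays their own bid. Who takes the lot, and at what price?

Bids in order: 82,700,000 (Sable) > 51,000,000 (Ember) > 24,300,000 (Rook) > 16,400,000 (Brio)
Sable has the highest bid and pays exactly that: $82,700,000.

Sable pays $82,700,000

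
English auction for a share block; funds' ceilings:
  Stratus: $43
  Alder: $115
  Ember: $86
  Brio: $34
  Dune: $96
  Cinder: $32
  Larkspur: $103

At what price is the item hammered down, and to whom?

Alder wins at $103

Limits ranked: 115 (Alder) > 103 (Larkspur) > 96 (Dune) > 86 (Ember) > 43 (Stratus) > 34 (Brio) > …
Larkspur is the last rival to drop out, at $103; Alder remains and wins at that price.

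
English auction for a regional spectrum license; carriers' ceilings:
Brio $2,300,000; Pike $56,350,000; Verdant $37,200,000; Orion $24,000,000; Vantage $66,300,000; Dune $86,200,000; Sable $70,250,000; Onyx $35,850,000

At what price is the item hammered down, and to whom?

Dune wins at $70,250,000

Rule: the price rises until one bidder remains; the winner pays the price at which the last rival dropped out.
Limits in order: 86,200,000 (Dune) > 70,250,000 (Sable) > 66,300,000 (Vantage) > 56,350,000 (Pike) > 37,200,000 (Verdant) > 35,850,000 (Onyx) > …
Once the price passes $70,250,000, only Dune is left; the hammer falls at Sable's limit of $70,250,000.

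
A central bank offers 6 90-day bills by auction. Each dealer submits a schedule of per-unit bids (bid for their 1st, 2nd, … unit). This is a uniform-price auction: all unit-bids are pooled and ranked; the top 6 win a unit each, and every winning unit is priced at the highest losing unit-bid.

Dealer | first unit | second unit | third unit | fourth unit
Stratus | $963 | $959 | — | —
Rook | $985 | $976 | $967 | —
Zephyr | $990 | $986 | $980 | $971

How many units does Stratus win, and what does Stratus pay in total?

Merging the schedules and taking the best 6: 990 (Zephyr-1), 986 (Zephyr-2), 985 (Rook-1), 980 (Zephyr-3), 976 (Rook-2), 971 (Zephyr-4)
Highest rejected unit-bid = $967.
Stratus wins 0 unit(s) at $967 each.

Stratus: 0 units, pays $0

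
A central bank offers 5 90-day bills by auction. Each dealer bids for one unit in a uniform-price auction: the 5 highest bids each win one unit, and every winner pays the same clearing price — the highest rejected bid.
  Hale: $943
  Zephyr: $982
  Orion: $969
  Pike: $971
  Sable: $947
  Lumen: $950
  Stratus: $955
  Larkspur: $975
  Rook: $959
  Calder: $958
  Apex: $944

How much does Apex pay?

Sorting: 982 (Zephyr), 975 (Larkspur), 971 (Pike), 969 (Orion), 959 (Rook), 958 (Calder), 955 (Stratus), …
The 5 highest are Zephyr, Larkspur, Pike, Orion, Rook.
First losing bid is Calder's $958, which sets the uniform price.
Apex does not win → pays $0.

Apex pays $0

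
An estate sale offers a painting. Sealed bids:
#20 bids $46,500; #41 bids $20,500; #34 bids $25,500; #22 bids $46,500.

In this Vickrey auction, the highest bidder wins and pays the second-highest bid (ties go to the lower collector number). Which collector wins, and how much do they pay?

Vickrey auction: the highest bidder wins and pays the second-highest bid.
Bids in order: 46,500 (#20) > 46,500 (#22) > 25,500 (#34) > 20,500 (#41)
#20 and #22 tie at $46,500; tie-break gives it to #20.
#20 is highest; pays the second-highest bid, $46,500.

#20 pays $46,500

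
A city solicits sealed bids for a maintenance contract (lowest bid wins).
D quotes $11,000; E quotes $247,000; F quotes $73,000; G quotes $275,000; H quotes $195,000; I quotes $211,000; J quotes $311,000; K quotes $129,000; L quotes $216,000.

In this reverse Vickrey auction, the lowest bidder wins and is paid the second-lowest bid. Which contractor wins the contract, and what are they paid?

D is paid $73,000

Bids ranked: 11,000 (D) < 73,000 (F) < 129,000 (K) < 195,000 (H) < 211,000 (I) < 216,000 (L) < …
Second-price: D is paid F's bid of $73,000.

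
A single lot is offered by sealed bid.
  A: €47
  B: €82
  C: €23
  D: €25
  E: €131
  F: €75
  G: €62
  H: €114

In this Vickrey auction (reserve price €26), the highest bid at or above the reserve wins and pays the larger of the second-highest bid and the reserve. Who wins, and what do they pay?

E pays €114

Rule: the highest bid at or above the reserve wins and pays the larger of the second-highest bid and the reserve.
Bids ranked: 131 (E) > 114 (H) > 82 (B) > 75 (F) > 62 (G) > 47 (A) > …
Highest eligible bid: E at €131.
Second-highest bid €114 exceeds the reserve €26 → payment €114.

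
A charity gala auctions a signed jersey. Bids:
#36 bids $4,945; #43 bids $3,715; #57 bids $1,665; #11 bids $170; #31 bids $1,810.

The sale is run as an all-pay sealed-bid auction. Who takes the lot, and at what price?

#36 pays $4,945

Bids in order: 4,945 (#36) > 3,715 (#43) > 1,810 (#31) > 1,665 (#57) > 170 (#11)
#36 is highest and takes the item; every bidder forfeits their bid.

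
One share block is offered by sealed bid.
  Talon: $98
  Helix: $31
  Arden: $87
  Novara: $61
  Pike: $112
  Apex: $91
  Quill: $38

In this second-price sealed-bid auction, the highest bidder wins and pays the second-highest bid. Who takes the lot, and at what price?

Bids in order: 112 (Pike) > 98 (Talon) > 91 (Apex) > 87 (Arden) > 61 (Novara) > 38 (Quill) > …
Pike is highest; pays the second-highest bid, $98.

Pike pays $98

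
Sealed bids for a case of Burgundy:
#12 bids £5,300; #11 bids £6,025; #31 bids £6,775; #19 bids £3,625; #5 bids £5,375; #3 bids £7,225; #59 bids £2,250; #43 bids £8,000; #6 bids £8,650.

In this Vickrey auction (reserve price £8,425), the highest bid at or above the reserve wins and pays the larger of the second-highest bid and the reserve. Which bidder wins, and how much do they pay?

Sorting bids: 8,650 (#6) > 8,000 (#43) > 7,225 (#3) > 6,775 (#31) > 6,025 (#11) > 5,375 (#5) > …
#6 has the top bid at or above the reserve (£8,650).
Second-highest bid £8,000 is below the reserve £8,425, so the reserve binds → payment £8,425.

#6 pays £8,425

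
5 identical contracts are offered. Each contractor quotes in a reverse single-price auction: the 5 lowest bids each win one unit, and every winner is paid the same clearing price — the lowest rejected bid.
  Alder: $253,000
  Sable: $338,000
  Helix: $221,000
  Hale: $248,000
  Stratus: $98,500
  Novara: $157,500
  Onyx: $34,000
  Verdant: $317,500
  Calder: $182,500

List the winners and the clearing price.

Onyx, Stratus, Novara, Calder, Helix; each is paid $248,000

Sorting: 34,000 (Onyx), 98,500 (Stratus), 157,500 (Novara), 182,500 (Calder), 221,000 (Helix), 248,000 (Hale), 253,000 (Alder), …
Lowest 5: Onyx, Stratus, Novara, Calder, Helix.
First losing bid is Hale's $248,000, which sets the uniform price.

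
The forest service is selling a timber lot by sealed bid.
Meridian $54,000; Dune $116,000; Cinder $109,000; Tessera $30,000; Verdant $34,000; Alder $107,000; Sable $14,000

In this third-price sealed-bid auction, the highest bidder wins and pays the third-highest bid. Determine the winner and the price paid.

Dune pays $107,000

Sorting bids: 116,000 (Dune) > 109,000 (Cinder) > 107,000 (Alder) > 54,000 (Meridian) > 34,000 (Verdant) > 30,000 (Tessera) > …
Dune is highest; pays the third-highest bid, $107,000.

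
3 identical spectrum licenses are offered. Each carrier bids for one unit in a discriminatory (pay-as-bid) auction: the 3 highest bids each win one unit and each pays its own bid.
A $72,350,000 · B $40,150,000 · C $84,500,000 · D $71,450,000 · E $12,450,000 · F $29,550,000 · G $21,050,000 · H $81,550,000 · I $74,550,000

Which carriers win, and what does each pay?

Sorting: 84,500,000 (C), 81,550,000 (H), 74,550,000 (I), 72,350,000 (A), 71,450,000 (D), …
The 3 highest are C, H, I.
Each winner pays its own bid: C $84,500,000, H $81,550,000, I $74,550,000.

C $84,500,000, H $81,550,000, I $74,550,000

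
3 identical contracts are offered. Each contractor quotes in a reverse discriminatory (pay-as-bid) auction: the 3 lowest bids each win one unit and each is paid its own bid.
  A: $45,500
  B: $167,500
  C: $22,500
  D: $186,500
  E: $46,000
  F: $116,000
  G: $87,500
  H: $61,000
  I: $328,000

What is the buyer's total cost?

Bids ranked low→high: 22,500 (C), 45,500 (A), 46,000 (E), 61,000 (H), 87,500 (G), …
The 3 lowest are C, A, E.
Total cost = 22,500 + 45,500 + 46,000 = $114,000.

Total cost: $114,000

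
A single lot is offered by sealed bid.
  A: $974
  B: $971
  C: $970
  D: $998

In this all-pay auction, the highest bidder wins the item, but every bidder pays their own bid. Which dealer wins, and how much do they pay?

Bids in order: 998 (D) > 974 (A) > 971 (B) > 970 (C)
D wins with the top bid; all bids are sunk regardless.

D pays $998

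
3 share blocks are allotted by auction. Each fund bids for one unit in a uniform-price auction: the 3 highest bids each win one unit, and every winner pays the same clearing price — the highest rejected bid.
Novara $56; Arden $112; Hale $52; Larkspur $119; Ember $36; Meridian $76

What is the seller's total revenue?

Bids ranked high→low: 119 (Larkspur), 112 (Arden), 76 (Meridian), 56 (Novara), 52 (Hale), …
Top 3: Larkspur, Arden, Meridian.
First losing bid is Novara's $56, which sets the uniform price.
Total revenue = 3 × $56 = $168.

Total revenue: $168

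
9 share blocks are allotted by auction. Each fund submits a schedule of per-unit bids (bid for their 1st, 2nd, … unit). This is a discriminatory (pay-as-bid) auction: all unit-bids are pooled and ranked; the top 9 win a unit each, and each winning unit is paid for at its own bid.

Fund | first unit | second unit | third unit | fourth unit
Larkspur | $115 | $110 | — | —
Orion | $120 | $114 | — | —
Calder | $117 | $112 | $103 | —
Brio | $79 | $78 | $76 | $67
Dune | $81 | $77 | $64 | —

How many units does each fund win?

Brio 1, Calder 3, Dune 1, Larkspur 2, Orion 2

Merging the schedules and taking the best 9: 120 (Orion-1), 117 (Calder-1), 115 (Larkspur-1), 114 (Orion-2), 112 (Calder-2), 110 (Larkspur-2), 103 (Calder-3), 81 (Dune-1), 79 (Brio-1)
Next rejected bid: $78 (not a price — pay-as-bid).
Allocation: Brio 1, Calder 3, Dune 1, Larkspur 2, Orion 2.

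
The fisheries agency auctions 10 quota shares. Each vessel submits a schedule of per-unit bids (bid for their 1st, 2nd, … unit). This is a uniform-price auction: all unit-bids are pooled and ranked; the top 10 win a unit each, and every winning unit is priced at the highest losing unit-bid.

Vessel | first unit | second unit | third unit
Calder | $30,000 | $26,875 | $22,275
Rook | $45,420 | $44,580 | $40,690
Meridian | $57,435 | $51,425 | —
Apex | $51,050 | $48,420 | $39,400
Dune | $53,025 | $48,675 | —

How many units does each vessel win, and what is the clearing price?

Apex 3, Dune 2, Meridian 2, Rook 3; clearing price $30,000

All unit-bids, highest first — top 10: 57,435 (Meridian-1), 53,025 (Dune-1), 51,425 (Meridian-2), 51,050 (Apex-1), 48,675 (Dune-2), 48,420 (Apex-2), 45,420 (Rook-1), 44,580 (Rook-2), 40,690 (Rook-3), 39,400 (Apex-3)
Highest rejected unit-bid = $30,000.
Allocation: Apex 3, Dune 2, Meridian 2, Rook 3.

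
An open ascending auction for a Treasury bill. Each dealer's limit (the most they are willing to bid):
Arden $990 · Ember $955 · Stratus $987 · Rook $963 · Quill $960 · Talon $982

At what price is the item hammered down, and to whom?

Limits ranked: 990 (Arden) > 987 (Stratus) > 982 (Talon) > 963 (Rook) > 960 (Quill) > 955 (Ember)
Stratus is the last rival to drop out, at $987; Arden remains and wins at that price.

Arden wins at $987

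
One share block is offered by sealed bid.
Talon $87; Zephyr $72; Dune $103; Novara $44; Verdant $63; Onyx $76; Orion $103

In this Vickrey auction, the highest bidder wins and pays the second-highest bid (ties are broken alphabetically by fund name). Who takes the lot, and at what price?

Sorting bids: 103 (Dune) > 103 (Orion) > 87 (Talon) > 76 (Onyx) > 72 (Zephyr) > 63 (Verdant) > …
Tie at $103 → Dune wins by tie-break.
Second-price: Dune pays Orion's bid of $103.

Dune pays $103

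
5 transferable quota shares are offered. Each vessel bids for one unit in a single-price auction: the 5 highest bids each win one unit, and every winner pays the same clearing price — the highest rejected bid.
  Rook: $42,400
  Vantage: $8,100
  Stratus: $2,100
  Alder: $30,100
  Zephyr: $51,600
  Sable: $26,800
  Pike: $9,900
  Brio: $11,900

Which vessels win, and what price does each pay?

Ordering the bids: 51,600 (Zephyr), 42,400 (Rook), 30,100 (Alder), 26,800 (Sable), 11,900 (Brio), 9,900 (Pike), 8,100 (Vantage), …
Top 5: Zephyr, Rook, Alder, Sable, Brio.
Highest unsuccessful bid: $9,900 → clearing price.

Zephyr, Rook, Alder, Sable, Brio; each pays $9,900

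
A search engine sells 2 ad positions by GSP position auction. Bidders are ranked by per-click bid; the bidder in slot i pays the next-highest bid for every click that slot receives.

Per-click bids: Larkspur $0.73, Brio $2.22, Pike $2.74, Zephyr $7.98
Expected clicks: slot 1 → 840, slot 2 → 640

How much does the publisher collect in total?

Sorting advertisers: $7.98 (Zephyr) > $2.74 (Pike) > $2.22 (Brio) > …
Slot 1: Zephyr pays $2.74 × 840 = $2301.60
Slot 2: Pike pays $2.22 × 640 = $1420.80
Total = $3722.40

Total revenue: $3722.40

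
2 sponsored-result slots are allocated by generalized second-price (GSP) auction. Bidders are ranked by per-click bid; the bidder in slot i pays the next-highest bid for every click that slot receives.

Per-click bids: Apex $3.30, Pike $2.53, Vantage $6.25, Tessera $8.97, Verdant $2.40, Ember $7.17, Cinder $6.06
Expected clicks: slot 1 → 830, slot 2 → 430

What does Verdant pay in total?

Per-click bids in order: $8.97 (Tessera) > $7.17 (Ember) > $6.25 (Vantage) > …
Verdant ranks below slot 2 → no slot, pays nothing.

Verdant pays $0.00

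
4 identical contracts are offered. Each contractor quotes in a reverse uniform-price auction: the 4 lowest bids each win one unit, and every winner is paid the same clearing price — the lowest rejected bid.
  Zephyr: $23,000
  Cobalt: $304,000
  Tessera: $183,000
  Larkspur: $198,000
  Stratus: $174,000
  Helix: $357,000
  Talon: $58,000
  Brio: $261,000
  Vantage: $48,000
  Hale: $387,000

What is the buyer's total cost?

Bids ranked low→high: 23,000 (Zephyr), 48,000 (Vantage), 58,000 (Talon), 174,000 (Stratus), 183,000 (Tessera), 198,000 (Larkspur), …
Winners (4 units): Zephyr, Vantage, Talon, Stratus.
Lowest unsuccessful bid: $183,000 → clearing price.
Total cost = 4 × $183,000 = $732,000.

Total cost: $732,000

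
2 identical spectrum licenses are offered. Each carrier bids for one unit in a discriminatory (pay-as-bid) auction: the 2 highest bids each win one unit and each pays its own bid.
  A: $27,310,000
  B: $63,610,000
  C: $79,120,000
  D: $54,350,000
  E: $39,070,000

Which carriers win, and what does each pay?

Bids ranked high→low: 79,120,000 (C), 63,610,000 (B), 54,350,000 (D), 39,070,000 (E), …
Winners (2 units): C, B.
Each winner pays its own bid: C $79,120,000, B $63,610,000.

C $79,120,000, B $63,610,000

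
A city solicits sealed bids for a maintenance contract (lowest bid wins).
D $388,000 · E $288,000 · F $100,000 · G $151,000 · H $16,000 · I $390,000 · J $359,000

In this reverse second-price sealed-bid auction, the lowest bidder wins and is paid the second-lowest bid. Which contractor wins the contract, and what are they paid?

Bids ranked: 16,000 (H) < 100,000 (F) < 151,000 (G) < 288,000 (E) < 359,000 (J) < 388,000 (D) < …
Second-price: H is paid F's bid of $100,000.

H is paid $100,000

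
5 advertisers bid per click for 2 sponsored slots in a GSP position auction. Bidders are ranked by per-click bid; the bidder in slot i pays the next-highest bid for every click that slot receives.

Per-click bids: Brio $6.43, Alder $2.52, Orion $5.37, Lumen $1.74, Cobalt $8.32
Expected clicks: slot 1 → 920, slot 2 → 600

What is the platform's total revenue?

Total revenue: $9137.60

Sorting advertisers: $8.32 (Cobalt) > $6.43 (Brio) > $5.37 (Orion) > …
Slot 1: Cobalt pays $6.43 × 920 = $5915.60
Slot 2: Brio pays $5.37 × 600 = $3222.00
Total = $9137.60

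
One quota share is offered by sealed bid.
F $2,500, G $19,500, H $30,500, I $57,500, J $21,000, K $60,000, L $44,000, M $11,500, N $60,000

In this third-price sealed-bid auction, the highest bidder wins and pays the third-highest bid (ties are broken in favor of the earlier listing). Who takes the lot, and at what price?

Bids in order: 60,000 (K) > 60,000 (N) > 57,500 (I) > 44,000 (L) > 30,500 (H) > 21,000 (J) > …
K and N tie at $60,000; tie-break gives it to K.
K wins; payment is bid #3 in the ranking = $57,500.

K pays $57,500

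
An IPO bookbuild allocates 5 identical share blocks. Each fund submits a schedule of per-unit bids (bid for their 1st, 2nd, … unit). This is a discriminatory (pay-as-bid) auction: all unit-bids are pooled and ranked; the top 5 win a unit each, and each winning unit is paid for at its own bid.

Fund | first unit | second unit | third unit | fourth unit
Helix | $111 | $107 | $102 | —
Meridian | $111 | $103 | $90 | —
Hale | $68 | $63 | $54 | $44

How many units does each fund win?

Merging the schedules and taking the best 5: 111 (Helix-1), 111 (Meridian-1), 107 (Helix-2), 103 (Meridian-2), 102 (Helix-3)
Next rejected bid: $90 (not a price — pay-as-bid).
Allocation: Helix 3, Meridian 2.

Helix 3, Meridian 2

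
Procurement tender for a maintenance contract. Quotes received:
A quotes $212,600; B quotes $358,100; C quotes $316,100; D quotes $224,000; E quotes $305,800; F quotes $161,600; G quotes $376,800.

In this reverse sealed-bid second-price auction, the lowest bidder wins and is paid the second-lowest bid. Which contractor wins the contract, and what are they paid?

Sorting bids: 161,600 (F) < 212,600 (A) < 224,000 (D) < 305,800 (E) < 316,100 (C) < 358,100 (B) < …
Second-price: F is paid A's bid of $212,600.

F is paid $212,600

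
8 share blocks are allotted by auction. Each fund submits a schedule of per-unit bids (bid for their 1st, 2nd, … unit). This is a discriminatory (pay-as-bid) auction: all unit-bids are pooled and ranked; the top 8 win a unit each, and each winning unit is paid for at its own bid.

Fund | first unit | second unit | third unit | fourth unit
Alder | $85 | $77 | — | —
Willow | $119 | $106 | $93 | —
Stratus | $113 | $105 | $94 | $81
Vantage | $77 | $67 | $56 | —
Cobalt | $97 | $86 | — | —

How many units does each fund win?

Pooled unit-bids ranked (top 8): 119 (Willow-1), 113 (Stratus-1), 106 (Willow-2), 105 (Stratus-2), 97 (Cobalt-1), 94 (Stratus-3), 93 (Willow-3), 86 (Cobalt-2)
Next rejected bid: $85 (not a price — pay-as-bid).
Allocation: Cobalt 2, Stratus 3, Willow 3.

Cobalt 2, Stratus 3, Willow 3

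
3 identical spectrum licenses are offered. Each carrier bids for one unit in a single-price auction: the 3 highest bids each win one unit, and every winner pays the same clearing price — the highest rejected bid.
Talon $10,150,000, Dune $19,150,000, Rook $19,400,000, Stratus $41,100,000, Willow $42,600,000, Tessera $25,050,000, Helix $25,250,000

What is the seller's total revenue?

Total revenue: $75,150,000

Sorting: 42,600,000 (Willow), 41,100,000 (Stratus), 25,250,000 (Helix), 25,050,000 (Tessera), 19,400,000 (Rook), …
Top 3: Willow, Stratus, Helix.
Clearing price = highest rejected bid = $25,050,000.
Total revenue = 3 × $25,050,000 = $75,150,000.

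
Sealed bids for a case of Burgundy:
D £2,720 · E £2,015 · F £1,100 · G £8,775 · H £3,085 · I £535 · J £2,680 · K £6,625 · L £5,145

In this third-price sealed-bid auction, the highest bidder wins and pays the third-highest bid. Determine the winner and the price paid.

G pays £5,145

Rule: the highest bidder wins and pays the third-highest bid.
Bids in order: 8,775 (G) > 6,625 (K) > 5,145 (L) > 3,085 (H) > 2,720 (D) > 2,680 (J) > …
G is highest; pays the third-highest bid, £5,145.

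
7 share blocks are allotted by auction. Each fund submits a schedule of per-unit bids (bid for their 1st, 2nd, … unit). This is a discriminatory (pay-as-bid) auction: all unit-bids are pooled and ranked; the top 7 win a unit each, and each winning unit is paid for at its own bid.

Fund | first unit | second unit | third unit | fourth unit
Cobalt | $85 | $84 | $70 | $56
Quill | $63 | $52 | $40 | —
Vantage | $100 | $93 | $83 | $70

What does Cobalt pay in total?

Cobalt pays $239

Merging the schedules and taking the best 7: 100 (Vantage-1), 93 (Vantage-2), 85 (Cobalt-1), 84 (Cobalt-2), 83 (Vantage-3), 70 (Cobalt-3), 70 (Vantage-4)
Next rejected bid: $63 (not a price — pay-as-bid).
Cobalt's winning unit-bids: 85 + 84 + 70 = $239.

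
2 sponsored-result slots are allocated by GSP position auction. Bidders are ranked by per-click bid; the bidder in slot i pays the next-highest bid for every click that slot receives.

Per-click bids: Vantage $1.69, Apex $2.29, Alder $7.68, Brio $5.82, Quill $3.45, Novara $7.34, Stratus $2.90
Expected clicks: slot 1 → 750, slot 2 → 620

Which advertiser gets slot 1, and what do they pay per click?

Sorting advertisers: $7.68 (Alder) > $7.34 (Novara) > $5.82 (Brio) > …
Slot 1 goes to the first-ranked bidder, Alder, who pays the next bid down: $7.34/click.

Alder; $7.34 per click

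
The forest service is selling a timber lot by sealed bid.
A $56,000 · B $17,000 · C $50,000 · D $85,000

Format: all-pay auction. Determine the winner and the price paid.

D pays $85,000

Bids ranked: 85,000 (D) > 56,000 (A) > 50,000 (C) > 17,000 (B)
D wins with the top bid; all bids are sunk regardless.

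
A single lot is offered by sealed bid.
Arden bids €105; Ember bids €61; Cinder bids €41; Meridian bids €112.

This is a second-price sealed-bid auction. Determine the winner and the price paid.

Second-price sealed-bid auction: the highest bidder wins and pays the second-highest bid.
Bids in order: 112 (Meridian) > 105 (Arden) > 61 (Ember) > 41 (Cinder)
Second-price: Meridian pays Arden's bid of €105.

Meridian pays €105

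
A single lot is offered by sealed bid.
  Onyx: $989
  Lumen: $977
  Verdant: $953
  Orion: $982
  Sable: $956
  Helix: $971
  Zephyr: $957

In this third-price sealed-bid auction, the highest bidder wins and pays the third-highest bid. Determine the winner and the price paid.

Rule: the highest bidder wins and pays the third-highest bid.
Bids in order: 989 (Onyx) > 982 (Orion) > 977 (Lumen) > 971 (Helix) > 957 (Zephyr) > 956 (Sable) > …
Onyx wins; payment is bid #3 in the ranking = $977.

Onyx pays $977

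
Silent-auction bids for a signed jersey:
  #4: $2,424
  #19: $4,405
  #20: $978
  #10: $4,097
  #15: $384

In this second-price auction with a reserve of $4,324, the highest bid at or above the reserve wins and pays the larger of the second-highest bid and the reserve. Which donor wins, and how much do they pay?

#19 pays $4,324

Bids in order: 4,405 (#19) > 4,097 (#10) > 2,424 (#4) > 978 (#20) > 384 (#15)
#19 has the top bid at or above the reserve ($4,405).
Second-highest bid $4,097 is below the reserve $4,324, so the reserve binds → payment $4,324.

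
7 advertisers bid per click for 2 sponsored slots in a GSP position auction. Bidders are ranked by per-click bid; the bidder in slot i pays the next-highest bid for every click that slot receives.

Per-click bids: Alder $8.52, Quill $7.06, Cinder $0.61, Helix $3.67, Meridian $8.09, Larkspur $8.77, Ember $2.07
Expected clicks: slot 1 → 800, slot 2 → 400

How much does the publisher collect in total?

Total revenue: $10052.00

Sorting advertisers: $8.77 (Larkspur) > $8.52 (Alder) > $8.09 (Meridian) > …
Slot 1: Larkspur pays $8.52 × 800 = $6816.00
Slot 2: Alder pays $8.09 × 400 = $3236.00
Total = $10052.00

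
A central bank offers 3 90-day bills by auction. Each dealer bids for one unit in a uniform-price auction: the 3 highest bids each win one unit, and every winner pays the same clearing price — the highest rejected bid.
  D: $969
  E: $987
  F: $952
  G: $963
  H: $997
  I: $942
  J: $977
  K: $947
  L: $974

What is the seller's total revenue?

Total revenue: $2,922

Sorting: 997 (H), 987 (E), 977 (J), 974 (L), 969 (D), …
Winners (3 units): H, E, J.
Clearing price = highest rejected bid = $974.
Total revenue = 3 × $974 = $2,922.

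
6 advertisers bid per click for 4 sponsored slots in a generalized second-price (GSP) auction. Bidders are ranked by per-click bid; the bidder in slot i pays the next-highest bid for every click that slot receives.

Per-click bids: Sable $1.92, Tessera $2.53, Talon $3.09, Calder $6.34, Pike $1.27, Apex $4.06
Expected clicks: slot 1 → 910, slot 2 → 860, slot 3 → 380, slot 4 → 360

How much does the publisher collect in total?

Ranked by bid: $6.34 (Calder) > $4.06 (Apex) > $3.09 (Talon) > $2.53 (Tessera) > $1.92 (Sable) > …
Slot 1: Calder pays $4.06 × 910 = $3694.60
Slot 2: Apex pays $3.09 × 860 = $2657.40
Slot 3: Talon pays $2.53 × 380 = $961.40
Slot 4: Tessera pays $1.92 × 360 = $691.20
Total = $8004.60

Total revenue: $8004.60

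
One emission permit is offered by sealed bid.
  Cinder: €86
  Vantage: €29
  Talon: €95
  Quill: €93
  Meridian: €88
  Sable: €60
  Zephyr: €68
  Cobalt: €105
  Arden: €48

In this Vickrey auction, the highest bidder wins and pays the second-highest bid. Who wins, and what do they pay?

Cobalt pays €95

Sorting bids: 105 (Cobalt) > 95 (Talon) > 93 (Quill) > 88 (Meridian) > 86 (Cinder) > 68 (Zephyr) > …
Cobalt wins with the highest bid; price is set by the runner-up at €95.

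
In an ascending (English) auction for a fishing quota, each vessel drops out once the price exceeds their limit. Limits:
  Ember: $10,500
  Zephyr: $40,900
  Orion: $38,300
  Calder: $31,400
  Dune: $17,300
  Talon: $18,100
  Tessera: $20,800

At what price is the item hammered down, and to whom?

Zephyr wins at $38,300

Limits in order: 40,900 (Zephyr) > 38,300 (Orion) > 31,400 (Calder) > 20,800 (Tessera) > 18,100 (Talon) > 17,300 (Dune) > …
Orion is the last rival to drop out, at $38,300; Zephyr remains and wins at that price.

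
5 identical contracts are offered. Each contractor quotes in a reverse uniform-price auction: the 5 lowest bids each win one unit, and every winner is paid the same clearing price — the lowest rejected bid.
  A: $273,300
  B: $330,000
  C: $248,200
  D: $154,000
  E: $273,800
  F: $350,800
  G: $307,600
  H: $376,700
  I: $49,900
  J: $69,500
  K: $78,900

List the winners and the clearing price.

I, J, K, D, C; each is paid $273,300

Bids ranked low→high: 49,900 (I), 69,500 (J), 78,900 (K), 154,000 (D), 248,200 (C), 273,300 (A), 273,800 (E), …
Lowest 5: I, J, K, D, C.
First losing bid is A's $273,300, which sets the uniform price.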